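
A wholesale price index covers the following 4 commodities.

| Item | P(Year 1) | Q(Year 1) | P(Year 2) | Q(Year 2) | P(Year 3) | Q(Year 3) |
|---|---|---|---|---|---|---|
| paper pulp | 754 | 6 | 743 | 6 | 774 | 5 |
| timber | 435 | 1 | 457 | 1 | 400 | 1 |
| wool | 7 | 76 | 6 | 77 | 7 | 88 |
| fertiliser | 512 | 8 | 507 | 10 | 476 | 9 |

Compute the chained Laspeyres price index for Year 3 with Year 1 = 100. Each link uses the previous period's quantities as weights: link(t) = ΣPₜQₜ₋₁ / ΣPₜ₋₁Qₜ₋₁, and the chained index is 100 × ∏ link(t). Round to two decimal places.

97.35

Link Year 1→Year 2:
ΣP(Year 2)Q(Year 1) = 743×6 + 457×1 + 6×76 + 507×8 = 4458 + 457 + 456 + 4056 = 9427
ΣP(Year 1)Q(Year 1) = 754×6 + 435×1 + 7×76 + 512×8 = 4524 + 435 + 532 + 4096 = 9587
link = 9427/9587 = 0.983311
Link Year 2→Year 3:
ΣP(Year 3)Q(Year 2) = 774×6 + 400×1 + 7×77 + 476×10 = 4644 + 400 + 539 + 4760 = 10343
ΣP(Year 2)Q(Year 2) = 743×6 + 457×1 + 6×77 + 507×10 = 4458 + 457 + 462 + 5070 = 10447
link = 10343/10447 = 0.990045
Chained index = 100 × 0.983311 × 0.990045 = 97.3522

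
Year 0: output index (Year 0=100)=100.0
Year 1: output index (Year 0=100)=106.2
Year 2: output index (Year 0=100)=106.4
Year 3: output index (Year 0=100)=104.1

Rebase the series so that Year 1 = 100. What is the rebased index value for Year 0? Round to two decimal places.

Rebased(Year 0) = 100.0 / 106.2 × 100 = 94.1620

94.16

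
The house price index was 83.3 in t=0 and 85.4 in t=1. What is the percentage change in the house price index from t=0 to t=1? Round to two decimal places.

Change = (85.4 − 83.3) / 83.3 × 100
       = 2.1 / 83.3 × 100 = 2.5210%

2.52%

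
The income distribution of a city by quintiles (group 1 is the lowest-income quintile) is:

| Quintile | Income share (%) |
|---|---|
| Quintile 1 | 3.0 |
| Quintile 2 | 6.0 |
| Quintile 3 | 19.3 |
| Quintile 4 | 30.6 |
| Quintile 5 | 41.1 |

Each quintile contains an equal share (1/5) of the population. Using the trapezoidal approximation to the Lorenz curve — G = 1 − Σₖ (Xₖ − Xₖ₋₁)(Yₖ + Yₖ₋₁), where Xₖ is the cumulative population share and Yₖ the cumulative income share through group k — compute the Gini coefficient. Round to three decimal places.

Cumulative income shares Yₖ: 0.0300, 0.0900, 0.2830, 0.5890, 1.0000
Σ (Xₖ−Xₖ₋₁)(Yₖ+Yₖ₋₁) = (1/5)(0.0300+0.0000) + (1/5)(0.0900+0.0300) + (1/5)(0.2830+0.0900) + (1/5)(0.5890+0.2830) + (1/5)(1.0000+0.5890)
  = 0.0060 + 0.0240 + 0.0746 + 0.1744 + 0.3178 = 0.5968
G = 1 − 0.5968 = 0.4032

0.403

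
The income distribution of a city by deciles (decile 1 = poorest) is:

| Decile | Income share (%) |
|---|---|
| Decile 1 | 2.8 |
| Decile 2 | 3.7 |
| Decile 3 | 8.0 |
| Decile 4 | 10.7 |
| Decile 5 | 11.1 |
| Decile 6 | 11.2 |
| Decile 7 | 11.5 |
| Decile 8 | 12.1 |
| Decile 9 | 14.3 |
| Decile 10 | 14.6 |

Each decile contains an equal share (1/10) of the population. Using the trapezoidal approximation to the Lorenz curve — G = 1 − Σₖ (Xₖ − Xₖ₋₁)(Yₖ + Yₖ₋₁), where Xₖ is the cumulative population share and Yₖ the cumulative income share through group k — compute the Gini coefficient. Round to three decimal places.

Cumulative income shares Yₖ: 0.0280, 0.0650, 0.1450, 0.2520, 0.3630, 0.4750, 0.5900, 0.7110, 0.8540, 1.0000
Σ (Xₖ−Xₖ₋₁)(Yₖ+Yₖ₋₁) = (1/10)(0.0280+0.0000) + (1/10)(0.0650+0.0280) + (1/10)(0.1450+0.0650) + (1/10)(0.2520+0.1450) + (1/10)(0.3630+0.2520) + (1/10)(0.4750+0.3630) + (1/10)(0.5900+0.4750) + (1/10)(0.7110+0.5900) + (1/10)(0.8540+0.7110) + (1/10)(1.0000+0.8540)
  = 0.0028 + 0.0093 + 0.0210 + 0.0397 + 0.0615 + 0.0838 + 0.1065 + 0.1301 + 0.1565 + 0.1854 = 0.7966
G = 1 − 0.7966 = 0.2034

0.203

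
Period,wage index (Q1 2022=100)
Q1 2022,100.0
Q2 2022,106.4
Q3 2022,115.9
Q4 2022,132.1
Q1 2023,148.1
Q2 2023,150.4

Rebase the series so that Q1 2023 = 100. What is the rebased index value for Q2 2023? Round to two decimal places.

Rebased(Q2 2023) = 150.4 / 148.1 × 100 = 101.5530

101.55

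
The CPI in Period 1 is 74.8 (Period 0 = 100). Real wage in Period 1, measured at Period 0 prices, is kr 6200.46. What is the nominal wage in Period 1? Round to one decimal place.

4637.9

Nominal = Real × (Index/100) = 6200.46 × (74.8/100)
        = 6200.46 × 0.748 = 4637.9441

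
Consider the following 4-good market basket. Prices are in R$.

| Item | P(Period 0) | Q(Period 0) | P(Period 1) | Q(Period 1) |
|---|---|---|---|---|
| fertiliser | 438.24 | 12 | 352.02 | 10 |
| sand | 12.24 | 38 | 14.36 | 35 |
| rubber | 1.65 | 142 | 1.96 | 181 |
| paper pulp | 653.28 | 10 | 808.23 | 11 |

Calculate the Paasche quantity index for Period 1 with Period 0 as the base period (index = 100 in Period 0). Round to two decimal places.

101.05

Paasche quantity index uses current-period prices as weights.
ΣP(Period 1)·Q(Period 1) = 352.02×10 + 14.36×35 + 1.96×181 + 808.23×11 = 3520.2 + 502.6 + 354.76 + 8890.53 = 13268.09
ΣP(Period 1)·Q(Period 0) = 352.02×12 + 14.36×38 + 1.96×142 + 808.23×10 = 4224.24 + 545.68 + 278.32 + 8082.3 = 13130.54
Index = 13268.09 / 13130.54 × 100 = 101.0476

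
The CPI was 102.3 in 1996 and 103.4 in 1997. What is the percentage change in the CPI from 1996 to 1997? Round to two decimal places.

Change = (103.4 − 102.3) / 102.3 × 100
       = 1.1 / 102.3 × 100 = 1.0753%

1.08%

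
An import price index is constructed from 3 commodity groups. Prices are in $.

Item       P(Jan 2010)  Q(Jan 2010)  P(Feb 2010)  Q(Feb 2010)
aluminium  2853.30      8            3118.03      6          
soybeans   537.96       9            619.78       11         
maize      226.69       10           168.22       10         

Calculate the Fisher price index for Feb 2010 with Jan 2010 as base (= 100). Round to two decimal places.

Laspeyres component (base-period weights):
ΣP(Feb 2010)Q(Jan 2010) = 3118.03×8 + 619.78×9 + 168.22×10 = 24944.24 + 5578.02 + 1682.2 = 32204.46
ΣP(Jan 2010)Q(Jan 2010) = 2853.30×8 + 537.96×9 + 226.69×10 = 22826.4 + 4841.64 + 2266.9 = 29934.94
L = 32204.46 / 29934.94 × 100 = 107.5815
Paasche component (current-period weights):
ΣP(Feb 2010)Q(Feb 2010) = 3118.03×6 + 619.78×11 + 168.22×10 = 18708.18 + 6817.58 + 1682.2 = 27207.96
ΣP(Jan 2010)Q(Feb 2010) = 2853.30×6 + 537.96×11 + 226.69×10 = 17119.8 + 5917.56 + 2266.9 = 25304.26
P = 27207.96 / 25304.26 × 100 = 107.5232
Fisher = √(L × P) = √(107.5815 × 107.5232) = 107.5524

107.55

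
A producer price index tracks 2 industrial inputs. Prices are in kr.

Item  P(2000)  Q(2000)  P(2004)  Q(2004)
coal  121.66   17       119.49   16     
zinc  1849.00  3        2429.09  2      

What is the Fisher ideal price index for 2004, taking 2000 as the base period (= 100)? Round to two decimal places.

121.15

Laspeyres component (base-period weights):
ΣP(2004)Q(2000) = 119.49×17 + 2429.09×3 = 2031.33 + 7287.27 = 9318.6
ΣP(2000)Q(2000) = 121.66×17 + 1849.00×3 = 2068.22 + 5547 = 7615.22
L = 9318.6 / 7615.22 × 100 = 122.3681
Paasche component (current-period weights):
ΣP(2004)Q(2004) = 119.49×16 + 2429.09×2 = 1911.84 + 4858.18 = 6770.02
ΣP(2000)Q(2004) = 121.66×16 + 1849.00×2 = 1946.56 + 3698 = 5644.56
P = 6770.02 / 5644.56 × 100 = 119.9388
Fisher = √(L × P) = √(122.3681 × 119.9388) = 121.1474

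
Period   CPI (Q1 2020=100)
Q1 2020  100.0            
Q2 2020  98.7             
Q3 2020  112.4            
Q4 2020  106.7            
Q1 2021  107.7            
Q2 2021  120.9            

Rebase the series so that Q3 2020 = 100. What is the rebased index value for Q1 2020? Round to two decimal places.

88.97

Rebased(Q1 2020) = 100.0 / 112.4 × 100 = 88.9680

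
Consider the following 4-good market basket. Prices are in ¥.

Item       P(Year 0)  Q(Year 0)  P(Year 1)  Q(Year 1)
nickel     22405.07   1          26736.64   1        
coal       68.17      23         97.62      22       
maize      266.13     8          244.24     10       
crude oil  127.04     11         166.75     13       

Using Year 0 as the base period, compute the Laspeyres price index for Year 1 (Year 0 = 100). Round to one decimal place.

119.2

Laspeyres price index uses base-period quantities as weights.
ΣP(Year 1)·Q(Year 0) = 26736.64×1 + 97.62×23 + 244.24×8 + 166.75×11 = 26736.64 + 2245.26 + 1953.92 + 1834.25 = 32770.07
ΣP(Year 0)·Q(Year 0) = 22405.07×1 + 68.17×23 + 266.13×8 + 127.04×11 = 22405.07 + 1567.91 + 2129.04 + 1397.44 = 27499.46
Index = 32770.07 / 27499.46 × 100 = 119.1662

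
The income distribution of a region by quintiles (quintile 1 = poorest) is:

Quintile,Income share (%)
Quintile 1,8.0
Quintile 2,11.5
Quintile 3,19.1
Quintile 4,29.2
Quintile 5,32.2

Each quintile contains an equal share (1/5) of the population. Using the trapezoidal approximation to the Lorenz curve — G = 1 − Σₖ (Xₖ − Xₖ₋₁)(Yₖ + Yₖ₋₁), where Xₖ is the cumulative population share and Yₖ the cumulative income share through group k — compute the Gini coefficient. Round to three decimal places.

0.264

Cumulative income shares Yₖ: 0.0800, 0.1950, 0.3860, 0.6780, 1.0000
Σ (Xₖ−Xₖ₋₁)(Yₖ+Yₖ₋₁) = (1/5)(0.0800+0.0000) + (1/5)(0.1950+0.0800) + (1/5)(0.3860+0.1950) + (1/5)(0.6780+0.3860) + (1/5)(1.0000+0.6780)
  = 0.0160 + 0.0550 + 0.1162 + 0.2128 + 0.3356 = 0.7356
G = 1 − 0.7356 = 0.2644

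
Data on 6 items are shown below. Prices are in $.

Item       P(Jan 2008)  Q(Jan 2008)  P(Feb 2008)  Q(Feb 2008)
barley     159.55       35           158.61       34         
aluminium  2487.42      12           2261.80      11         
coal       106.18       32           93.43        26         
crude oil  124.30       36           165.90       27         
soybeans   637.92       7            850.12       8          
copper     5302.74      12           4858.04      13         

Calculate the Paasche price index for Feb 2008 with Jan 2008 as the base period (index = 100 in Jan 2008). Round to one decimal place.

94.9

Paasche price index uses current-period quantities as weights.
ΣP(Feb 2008)·Q(Feb 2008) = 158.61×34 + 2261.80×11 + 93.43×26 + 165.90×27 + 850.12×8 + 4858.04×13 = 5392.74 + 24879.8 + 2429.18 + 4479.3 + 6800.96 + 63154.52 = 107136.5
ΣP(Jan 2008)·Q(Feb 2008) = 159.55×34 + 2487.42×11 + 106.18×26 + 124.30×27 + 637.92×8 + 5302.74×13 = 5424.7 + 27361.62 + 2760.68 + 3356.1 + 5103.36 + 68935.62 = 112942.08
Index = 107136.5 / 112942.08 × 100 = 94.8597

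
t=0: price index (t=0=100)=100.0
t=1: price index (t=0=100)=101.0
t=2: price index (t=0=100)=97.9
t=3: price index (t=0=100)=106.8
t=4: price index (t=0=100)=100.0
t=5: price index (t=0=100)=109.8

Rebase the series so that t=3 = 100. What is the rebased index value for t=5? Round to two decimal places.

102.81

Rebased(t=5) = 109.8 / 106.8 × 100 = 102.8090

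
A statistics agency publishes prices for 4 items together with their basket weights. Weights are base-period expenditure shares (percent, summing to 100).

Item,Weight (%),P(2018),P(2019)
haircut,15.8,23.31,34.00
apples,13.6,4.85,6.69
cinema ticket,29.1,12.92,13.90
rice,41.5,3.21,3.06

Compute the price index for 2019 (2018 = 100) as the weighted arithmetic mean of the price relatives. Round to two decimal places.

112.67

haircut: 15.8 × (34.00/23.31) = 15.8 × 1.458601 = 23.0459
apples: 13.6 × (6.69/4.85) = 13.6 × 1.379381 = 18.7596
cinema ticket: 29.1 × (13.90/12.92) = 29.1 × 1.075851 = 31.3073
rice: 41.5 × (3.06/3.21) = 41.5 × 0.953271 = 39.5607
Index = Σ wᵢ·(p₁ᵢ/p₀ᵢ) = 23.0459 + 18.7596 + 31.3073 + 39.5607 = 112.6735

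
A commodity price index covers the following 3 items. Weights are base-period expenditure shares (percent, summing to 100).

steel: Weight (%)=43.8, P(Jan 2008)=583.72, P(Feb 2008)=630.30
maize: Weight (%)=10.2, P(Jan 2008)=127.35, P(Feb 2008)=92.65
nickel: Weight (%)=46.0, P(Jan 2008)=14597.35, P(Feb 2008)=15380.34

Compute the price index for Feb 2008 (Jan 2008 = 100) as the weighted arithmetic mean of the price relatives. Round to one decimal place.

103.2

steel: 43.8 × (630.30/583.72) = 43.8 × 1.079799 = 47.2952
maize: 10.2 × (92.65/127.35) = 10.2 × 0.727523 = 7.4207
nickel: 46.0 × (15380.34/14597.35) = 46.0 × 1.053639 = 48.4674
Index = Σ wᵢ·(p₁ᵢ/p₀ᵢ) = 47.2952 + 7.4207 + 48.4674 = 103.1833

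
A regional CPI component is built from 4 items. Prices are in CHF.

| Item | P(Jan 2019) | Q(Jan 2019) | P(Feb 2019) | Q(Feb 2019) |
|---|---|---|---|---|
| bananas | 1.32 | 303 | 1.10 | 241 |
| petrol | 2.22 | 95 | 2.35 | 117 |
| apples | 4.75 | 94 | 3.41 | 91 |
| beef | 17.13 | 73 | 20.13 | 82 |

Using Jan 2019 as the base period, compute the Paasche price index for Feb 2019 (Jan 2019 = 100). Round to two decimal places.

103.57

Paasche price index uses current-period quantities as weights.
ΣP(Feb 2019)·Q(Feb 2019) = 1.10×241 + 2.35×117 + 3.41×91 + 20.13×82 = 265.1 + 274.95 + 310.31 + 1650.66 = 2501.02
ΣP(Jan 2019)·Q(Feb 2019) = 1.32×241 + 2.22×117 + 4.75×91 + 17.13×82 = 318.12 + 259.74 + 432.25 + 1404.66 = 2414.77
Index = 2501.02 / 2414.77 × 100 = 103.5718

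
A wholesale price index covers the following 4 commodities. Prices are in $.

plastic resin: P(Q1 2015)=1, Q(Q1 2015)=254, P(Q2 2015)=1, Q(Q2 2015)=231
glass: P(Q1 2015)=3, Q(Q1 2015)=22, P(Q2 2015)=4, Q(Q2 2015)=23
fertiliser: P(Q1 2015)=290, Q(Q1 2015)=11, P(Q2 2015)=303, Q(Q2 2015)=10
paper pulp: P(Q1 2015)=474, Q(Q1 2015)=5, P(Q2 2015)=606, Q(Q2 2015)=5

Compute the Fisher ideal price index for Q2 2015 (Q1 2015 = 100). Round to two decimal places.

Laspeyres component (base-period weights):
ΣP(Q2 2015)Q(Q1 2015) = 1×254 + 4×22 + 303×11 + 606×5 = 254 + 88 + 3333 + 3030 = 6705
ΣP(Q1 2015)Q(Q1 2015) = 1×254 + 3×22 + 290×11 + 474×5 = 254 + 66 + 3190 + 2370 = 5880
L = 6705 / 5880 × 100 = 114.0306
Paasche component (current-period weights):
ΣP(Q2 2015)Q(Q2 2015) = 1×231 + 4×23 + 303×10 + 606×5 = 231 + 92 + 3030 + 3030 = 6383
ΣP(Q1 2015)Q(Q2 2015) = 1×231 + 3×23 + 290×10 + 474×5 = 231 + 69 + 2900 + 2370 = 5570
P = 6383 / 5570 × 100 = 114.5961
Fisher = √(L × P) = √(114.0306 × 114.5961) = 114.3130

114.31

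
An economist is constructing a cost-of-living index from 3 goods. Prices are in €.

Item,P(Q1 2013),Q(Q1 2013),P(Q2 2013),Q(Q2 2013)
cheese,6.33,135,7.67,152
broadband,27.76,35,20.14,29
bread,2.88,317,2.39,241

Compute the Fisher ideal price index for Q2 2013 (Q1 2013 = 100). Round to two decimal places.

Laspeyres component (base-period weights):
ΣP(Q2 2013)Q(Q1 2013) = 7.67×135 + 20.14×35 + 2.39×317 = 1035.45 + 704.9 + 757.63 = 2497.98
ΣP(Q1 2013)Q(Q1 2013) = 6.33×135 + 27.76×35 + 2.88×317 = 854.55 + 971.6 + 912.96 = 2739.11
L = 2497.98 / 2739.11 × 100 = 91.1968
Paasche component (current-period weights):
ΣP(Q2 2013)Q(Q2 2013) = 7.67×152 + 20.14×29 + 2.39×241 = 1165.84 + 584.06 + 575.99 = 2325.89
ΣP(Q1 2013)Q(Q2 2013) = 6.33×152 + 27.76×29 + 2.88×241 = 962.16 + 805.04 + 694.08 = 2461.28
P = 2325.89 / 2461.28 × 100 = 94.4992
Fisher = √(L × P) = √(91.1968 × 94.4992) = 92.8333

92.83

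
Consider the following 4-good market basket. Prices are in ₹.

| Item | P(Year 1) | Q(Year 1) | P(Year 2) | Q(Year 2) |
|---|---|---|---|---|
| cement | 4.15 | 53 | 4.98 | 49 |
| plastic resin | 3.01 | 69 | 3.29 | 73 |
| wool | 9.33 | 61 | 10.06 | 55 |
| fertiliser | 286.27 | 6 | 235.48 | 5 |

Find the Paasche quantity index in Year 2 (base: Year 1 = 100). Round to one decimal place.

Paasche quantity index uses current-period prices as weights.
ΣP(Year 2)·Q(Year 2) = 4.98×49 + 3.29×73 + 10.06×55 + 235.48×5 = 244.02 + 240.17 + 553.3 + 1177.4 = 2214.89
ΣP(Year 2)·Q(Year 1) = 4.98×53 + 3.29×69 + 10.06×61 + 235.48×6 = 263.94 + 227.01 + 613.66 + 1412.88 = 2517.49
Index = 2214.89 / 2517.49 × 100 = 87.9801

88.0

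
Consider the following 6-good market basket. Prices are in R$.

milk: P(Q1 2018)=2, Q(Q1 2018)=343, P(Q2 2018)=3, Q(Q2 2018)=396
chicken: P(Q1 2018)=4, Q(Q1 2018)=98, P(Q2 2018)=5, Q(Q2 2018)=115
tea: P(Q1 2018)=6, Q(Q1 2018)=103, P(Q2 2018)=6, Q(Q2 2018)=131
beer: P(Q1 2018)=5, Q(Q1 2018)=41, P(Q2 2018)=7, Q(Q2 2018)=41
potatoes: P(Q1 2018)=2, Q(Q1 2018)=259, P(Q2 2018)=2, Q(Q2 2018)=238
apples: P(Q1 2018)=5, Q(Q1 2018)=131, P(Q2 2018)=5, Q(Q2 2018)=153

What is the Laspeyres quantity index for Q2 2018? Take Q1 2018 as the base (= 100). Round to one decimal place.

113.3

Laspeyres quantity index uses base-period prices as weights.
ΣP(Q1 2018)·Q(Q2 2018) = 2×396 + 4×115 + 6×131 + 5×41 + 2×238 + 5×153 = 792 + 460 + 786 + 205 + 476 + 765 = 3484
ΣP(Q1 2018)·Q(Q1 2018) = 2×343 + 4×98 + 6×103 + 5×41 + 2×259 + 5×131 = 686 + 392 + 618 + 205 + 518 + 655 = 3074
Index = 3484 / 3074 × 100 = 113.3377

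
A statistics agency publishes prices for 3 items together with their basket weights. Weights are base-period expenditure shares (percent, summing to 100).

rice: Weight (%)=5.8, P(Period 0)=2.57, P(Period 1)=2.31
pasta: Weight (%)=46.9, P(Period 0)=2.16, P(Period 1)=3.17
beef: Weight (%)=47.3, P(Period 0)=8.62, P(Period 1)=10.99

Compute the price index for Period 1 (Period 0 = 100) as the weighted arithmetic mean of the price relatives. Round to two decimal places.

134.35

rice: 5.8 × (2.31/2.57) = 5.8 × 0.898833 = 5.2132
pasta: 46.9 × (3.17/2.16) = 46.9 × 1.467593 = 68.8301
beef: 47.3 × (10.99/8.62) = 47.3 × 1.274942 = 60.3048
Index = Σ wᵢ·(p₁ᵢ/p₀ᵢ) = 5.2132 + 68.8301 + 60.3048 = 134.3481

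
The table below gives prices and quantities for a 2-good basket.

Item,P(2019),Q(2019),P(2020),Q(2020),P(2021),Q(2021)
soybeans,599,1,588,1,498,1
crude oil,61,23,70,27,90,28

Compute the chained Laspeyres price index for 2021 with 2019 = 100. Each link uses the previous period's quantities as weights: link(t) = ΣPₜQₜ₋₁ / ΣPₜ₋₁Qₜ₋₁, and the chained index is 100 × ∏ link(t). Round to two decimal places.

Link 2019→2020:
ΣP(2020)Q(2019) = 588×1 + 70×23 = 588 + 1610 = 2198
ΣP(2019)Q(2019) = 599×1 + 61×23 = 599 + 1403 = 2002
link = 2198/2002 = 1.097902
Link 2020→2021:
ΣP(2021)Q(2020) = 498×1 + 90×27 = 498 + 2430 = 2928
ΣP(2020)Q(2020) = 588×1 + 70×27 = 588 + 1890 = 2478
link = 2928/2478 = 1.181598
Chained index = 100 × 1.097902 × 1.181598 = 129.7279

129.73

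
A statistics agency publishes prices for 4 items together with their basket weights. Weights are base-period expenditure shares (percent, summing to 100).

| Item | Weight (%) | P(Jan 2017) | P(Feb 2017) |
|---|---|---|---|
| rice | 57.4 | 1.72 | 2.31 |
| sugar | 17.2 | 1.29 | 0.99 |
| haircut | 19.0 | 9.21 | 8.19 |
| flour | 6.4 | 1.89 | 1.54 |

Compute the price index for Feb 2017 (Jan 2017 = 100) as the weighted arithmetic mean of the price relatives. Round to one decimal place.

112.4

rice: 57.4 × (2.31/1.72) = 57.4 × 1.343023 = 77.0895
sugar: 17.2 × (0.99/1.29) = 17.2 × 0.767442 = 13.2000
haircut: 19.0 × (8.19/9.21) = 19.0 × 0.889251 = 16.8958
flour: 6.4 × (1.54/1.89) = 6.4 × 0.814815 = 5.2148
Index = Σ wᵢ·(p₁ᵢ/p₀ᵢ) = 77.0895 + 13.2000 + 16.8958 + 5.2148 = 112.4001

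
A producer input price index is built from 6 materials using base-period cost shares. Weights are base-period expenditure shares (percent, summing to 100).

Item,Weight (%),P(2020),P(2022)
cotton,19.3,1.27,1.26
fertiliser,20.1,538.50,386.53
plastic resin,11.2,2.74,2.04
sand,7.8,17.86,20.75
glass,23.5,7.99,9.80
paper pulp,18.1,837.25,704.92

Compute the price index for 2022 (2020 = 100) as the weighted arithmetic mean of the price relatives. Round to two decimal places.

cotton: 19.3 × (1.26/1.27) = 19.3 × 0.992126 = 19.1480
fertiliser: 20.1 × (386.53/538.50) = 20.1 × 0.717790 = 14.4276
plastic resin: 11.2 × (2.04/2.74) = 11.2 × 0.744526 = 8.3387
sand: 7.8 × (20.75/17.86) = 7.8 × 1.161814 = 9.0622
glass: 23.5 × (9.80/7.99) = 23.5 × 1.226533 = 28.8235
paper pulp: 18.1 × (704.92/837.25) = 18.1 × 0.841947 = 15.2392
Index = Σ wᵢ·(p₁ᵢ/p₀ᵢ) = 19.1480 + 14.4276 + 8.3387 + 9.0622 + 28.8235 + 15.2392 = 95.0392

95.04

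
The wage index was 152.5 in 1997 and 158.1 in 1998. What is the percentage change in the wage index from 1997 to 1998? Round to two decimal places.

Change = (158.1 − 152.5) / 152.5 × 100
       = 5.6 / 152.5 × 100 = 3.6721%

3.67%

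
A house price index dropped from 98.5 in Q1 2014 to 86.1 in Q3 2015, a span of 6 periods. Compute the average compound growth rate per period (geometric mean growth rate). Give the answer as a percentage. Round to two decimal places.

-2.22%

Growth factor = (86.1/98.5)^(1/6) = (0.874112)^(1/6) = 0.977825
Growth rate = 0.977825 − 1 = -0.022175 = -2.2175%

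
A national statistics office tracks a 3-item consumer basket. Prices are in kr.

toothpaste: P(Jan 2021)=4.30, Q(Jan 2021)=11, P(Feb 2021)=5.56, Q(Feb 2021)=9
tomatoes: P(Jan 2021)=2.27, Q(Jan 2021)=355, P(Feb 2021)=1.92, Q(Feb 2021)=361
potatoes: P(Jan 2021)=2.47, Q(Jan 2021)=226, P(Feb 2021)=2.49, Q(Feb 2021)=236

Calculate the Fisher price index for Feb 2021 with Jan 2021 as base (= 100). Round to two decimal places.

92.42

Laspeyres component (base-period weights):
ΣP(Feb 2021)Q(Jan 2021) = 5.56×11 + 1.92×355 + 2.49×226 = 61.16 + 681.6 + 562.74 = 1305.5
ΣP(Jan 2021)Q(Jan 2021) = 4.30×11 + 2.27×355 + 2.47×226 = 47.3 + 805.85 + 558.22 = 1411.37
L = 1305.5 / 1411.37 × 100 = 92.4988
Paasche component (current-period weights):
ΣP(Feb 2021)Q(Feb 2021) = 5.56×9 + 1.92×361 + 2.49×236 = 50.04 + 693.12 + 587.64 = 1330.8
ΣP(Jan 2021)Q(Feb 2021) = 4.30×9 + 2.27×361 + 2.47×236 = 38.7 + 819.47 + 582.92 = 1441.09
P = 1330.8 / 1441.09 × 100 = 92.3468
Fisher = √(L × P) = √(92.4988 × 92.3468) = 92.4227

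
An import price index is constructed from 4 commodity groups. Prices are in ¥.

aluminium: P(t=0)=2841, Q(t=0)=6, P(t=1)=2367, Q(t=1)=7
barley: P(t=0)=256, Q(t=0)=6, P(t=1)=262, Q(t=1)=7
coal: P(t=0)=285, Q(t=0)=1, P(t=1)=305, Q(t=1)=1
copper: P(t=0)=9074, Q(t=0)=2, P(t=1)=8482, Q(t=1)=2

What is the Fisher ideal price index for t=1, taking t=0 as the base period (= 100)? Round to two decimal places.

Laspeyres component (base-period weights):
ΣP(t=1)Q(t=0) = 2367×6 + 262×6 + 305×1 + 8482×2 = 14202 + 1572 + 305 + 16964 = 33043
ΣP(t=0)Q(t=0) = 2841×6 + 256×6 + 285×1 + 9074×2 = 17046 + 1536 + 285 + 18148 = 37015
L = 33043 / 37015 × 100 = 89.2692
Paasche component (current-period weights):
ΣP(t=1)Q(t=1) = 2367×7 + 262×7 + 305×1 + 8482×2 = 16569 + 1834 + 305 + 16964 = 35672
ΣP(t=0)Q(t=1) = 2841×7 + 256×7 + 285×1 + 9074×2 = 19887 + 1792 + 285 + 18148 = 40112
P = 35672 / 40112 × 100 = 88.9310
Fisher = √(L × P) = √(89.2692 × 88.9310) = 89.0999

89.10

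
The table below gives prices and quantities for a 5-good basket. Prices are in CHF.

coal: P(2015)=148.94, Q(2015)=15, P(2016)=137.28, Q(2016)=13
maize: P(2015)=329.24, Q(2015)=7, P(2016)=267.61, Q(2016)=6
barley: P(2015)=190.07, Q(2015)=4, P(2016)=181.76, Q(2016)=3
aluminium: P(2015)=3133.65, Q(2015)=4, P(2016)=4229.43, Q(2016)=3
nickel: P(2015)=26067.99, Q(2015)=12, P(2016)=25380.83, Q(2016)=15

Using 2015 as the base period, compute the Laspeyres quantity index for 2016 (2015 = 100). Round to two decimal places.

122.46

Laspeyres quantity index uses base-period prices as weights.
ΣP(2015)·Q(2016) = 148.94×13 + 329.24×6 + 190.07×3 + 3133.65×3 + 26067.99×15 = 1936.22 + 1975.44 + 570.21 + 9400.95 + 391019.85 = 404902.67
ΣP(2015)·Q(2015) = 148.94×15 + 329.24×7 + 190.07×4 + 3133.65×4 + 26067.99×12 = 2234.1 + 2304.68 + 760.28 + 12534.6 + 312815.88 = 330649.54
Index = 404902.67 / 330649.54 × 100 = 122.4567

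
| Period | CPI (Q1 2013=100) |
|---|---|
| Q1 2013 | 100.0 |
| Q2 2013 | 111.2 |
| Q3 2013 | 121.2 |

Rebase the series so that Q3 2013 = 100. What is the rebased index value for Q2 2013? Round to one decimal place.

Rebased(Q2 2013) = 111.2 / 121.2 × 100 = 91.7492

91.7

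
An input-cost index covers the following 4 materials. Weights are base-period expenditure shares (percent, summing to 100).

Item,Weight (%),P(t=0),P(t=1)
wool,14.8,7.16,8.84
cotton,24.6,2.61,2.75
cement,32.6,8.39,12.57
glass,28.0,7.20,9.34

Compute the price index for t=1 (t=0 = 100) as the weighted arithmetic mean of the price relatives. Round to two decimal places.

wool: 14.8 × (8.84/7.16) = 14.8 × 1.234637 = 18.2726
cotton: 24.6 × (2.75/2.61) = 24.6 × 1.053640 = 25.9195
cement: 32.6 × (12.57/8.39) = 32.6 × 1.498212 = 48.8417
glass: 28.0 × (9.34/7.20) = 28.0 × 1.297222 = 36.3222
Index = Σ wᵢ·(p₁ᵢ/p₀ᵢ) = 18.2726 + 25.9195 + 48.8417 + 36.3222 = 129.3561

129.36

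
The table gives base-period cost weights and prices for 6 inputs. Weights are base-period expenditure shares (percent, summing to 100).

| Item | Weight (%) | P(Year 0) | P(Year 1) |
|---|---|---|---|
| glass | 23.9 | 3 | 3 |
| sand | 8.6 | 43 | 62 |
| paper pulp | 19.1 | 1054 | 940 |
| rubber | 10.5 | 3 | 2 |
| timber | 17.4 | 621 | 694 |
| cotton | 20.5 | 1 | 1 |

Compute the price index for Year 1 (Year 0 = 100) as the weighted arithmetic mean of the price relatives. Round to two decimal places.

glass: 23.9 × (3/3) = 23.9 × 1.000000 = 23.9000
sand: 8.6 × (62/43) = 8.6 × 1.441860 = 12.4000
paper pulp: 19.1 × (940/1054) = 19.1 × 0.891841 = 17.0342
rubber: 10.5 × (2/3) = 10.5 × 0.666667 = 7.0000
timber: 17.4 × (694/621) = 17.4 × 1.117552 = 19.4454
cotton: 20.5 × (1/1) = 20.5 × 1.000000 = 20.5000
Index = Σ wᵢ·(p₁ᵢ/p₀ᵢ) = 23.9000 + 12.4000 + 17.0342 + 7.0000 + 19.4454 + 20.5000 = 100.2796

100.28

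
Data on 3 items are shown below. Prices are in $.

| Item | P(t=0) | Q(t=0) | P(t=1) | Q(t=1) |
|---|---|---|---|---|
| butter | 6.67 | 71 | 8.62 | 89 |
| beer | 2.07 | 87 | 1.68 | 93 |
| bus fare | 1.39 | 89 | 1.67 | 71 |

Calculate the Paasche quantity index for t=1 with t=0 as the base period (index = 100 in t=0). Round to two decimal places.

Paasche quantity index uses current-period prices as weights.
ΣP(t=1)·Q(t=1) = 8.62×89 + 1.68×93 + 1.67×71 = 767.18 + 156.24 + 118.57 = 1041.99
ΣP(t=1)·Q(t=0) = 8.62×71 + 1.68×87 + 1.67×89 = 612.02 + 146.16 + 148.63 = 906.81
Index = 1041.99 / 906.81 × 100 = 114.9072

114.91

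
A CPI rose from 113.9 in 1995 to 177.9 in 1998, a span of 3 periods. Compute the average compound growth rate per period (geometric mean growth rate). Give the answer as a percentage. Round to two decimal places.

16.02%

Growth factor = (177.9/113.9)^(1/3) = (1.561896)^(1/3) = 1.160248
Growth rate = 1.160248 − 1 = 0.160248 = 16.0248%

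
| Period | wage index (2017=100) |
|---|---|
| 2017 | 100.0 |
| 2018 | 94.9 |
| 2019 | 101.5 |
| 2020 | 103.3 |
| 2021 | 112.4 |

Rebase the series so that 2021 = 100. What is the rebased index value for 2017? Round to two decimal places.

Rebased(2017) = 100.0 / 112.4 × 100 = 88.9680

88.97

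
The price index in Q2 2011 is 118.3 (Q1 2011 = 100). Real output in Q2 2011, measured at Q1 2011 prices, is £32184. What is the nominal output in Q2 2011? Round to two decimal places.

Nominal = Real × (Index/100) = 32184 × (118.3/100)
        = 32184 × 1.183 = 38073.6720

38073.67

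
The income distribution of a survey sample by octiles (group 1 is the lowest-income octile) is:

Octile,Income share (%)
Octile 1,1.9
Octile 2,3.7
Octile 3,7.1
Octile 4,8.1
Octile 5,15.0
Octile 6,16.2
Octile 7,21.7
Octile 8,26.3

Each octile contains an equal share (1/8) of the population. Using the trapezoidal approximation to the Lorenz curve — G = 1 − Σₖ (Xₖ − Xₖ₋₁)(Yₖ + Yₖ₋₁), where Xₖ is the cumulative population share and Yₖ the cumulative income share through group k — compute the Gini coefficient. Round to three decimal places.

Cumulative income shares Yₖ: 0.0190, 0.0560, 0.1270, 0.2080, 0.3580, 0.5200, 0.7370, 1.0000
Σ (Xₖ−Xₖ₋₁)(Yₖ+Yₖ₋₁) = (1/8)(0.0190+0.0000) + (1/8)(0.0560+0.0190) + (1/8)(0.1270+0.0560) + (1/8)(0.2080+0.1270) + (1/8)(0.3580+0.2080) + (1/8)(0.5200+0.3580) + (1/8)(0.7370+0.5200) + (1/8)(1.0000+0.7370)
  = 0.0024 + 0.0094 + 0.0229 + 0.0419 + 0.0708 + 0.1098 + 0.1571 + 0.2171 = 0.6313
G = 1 − 0.6313 = 0.3687

0.369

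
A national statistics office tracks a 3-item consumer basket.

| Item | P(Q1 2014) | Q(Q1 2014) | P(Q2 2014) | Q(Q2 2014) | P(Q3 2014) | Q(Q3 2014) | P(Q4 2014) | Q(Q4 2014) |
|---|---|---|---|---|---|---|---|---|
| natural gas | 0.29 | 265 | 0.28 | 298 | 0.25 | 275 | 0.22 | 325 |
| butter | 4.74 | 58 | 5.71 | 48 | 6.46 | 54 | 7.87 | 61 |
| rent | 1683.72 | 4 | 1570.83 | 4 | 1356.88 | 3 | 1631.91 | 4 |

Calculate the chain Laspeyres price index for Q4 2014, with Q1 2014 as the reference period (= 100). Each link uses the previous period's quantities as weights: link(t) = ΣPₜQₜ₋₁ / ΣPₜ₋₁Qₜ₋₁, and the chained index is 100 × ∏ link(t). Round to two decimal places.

99.04

Link Q1 2014→Q2 2014:
ΣP(Q2 2014)Q(Q1 2014) = 0.28×265 + 5.71×58 + 1570.83×4 = 74.2 + 331.18 + 6283.32 = 6688.7
ΣP(Q1 2014)Q(Q1 2014) = 0.29×265 + 4.74×58 + 1683.72×4 = 76.85 + 274.92 + 6734.88 = 7086.65
link = 6688.7/7086.65 = 0.943845
Link Q2 2014→Q3 2014:
ΣP(Q3 2014)Q(Q2 2014) = 0.25×298 + 6.46×48 + 1356.88×4 = 74.5 + 310.08 + 5427.52 = 5812.1
ΣP(Q2 2014)Q(Q2 2014) = 0.28×298 + 5.71×48 + 1570.83×4 = 83.44 + 274.08 + 6283.32 = 6640.84
link = 5812.1/6640.84 = 0.875206
Link Q3 2014→Q4 2014:
ΣP(Q4 2014)Q(Q3 2014) = 0.22×275 + 7.87×54 + 1631.91×3 = 60.5 + 424.98 + 4895.73 = 5381.21
ΣP(Q3 2014)Q(Q3 2014) = 0.25×275 + 6.46×54 + 1356.88×3 = 68.75 + 348.84 + 4070.64 = 4488.23
link = 5381.21/4488.23 = 1.198960
Chained index = 100 × 0.943845 × 0.875206 × 1.198960 = 99.0411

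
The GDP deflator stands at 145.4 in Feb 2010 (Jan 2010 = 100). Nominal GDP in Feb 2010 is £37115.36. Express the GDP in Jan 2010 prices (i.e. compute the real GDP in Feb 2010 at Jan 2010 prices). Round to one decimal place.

Real = Nominal ÷ (Index/100) = 37115.36 ÷ (145.4/100)
     = 37115.36 ÷ 1.454 = 25526.3824

25526.4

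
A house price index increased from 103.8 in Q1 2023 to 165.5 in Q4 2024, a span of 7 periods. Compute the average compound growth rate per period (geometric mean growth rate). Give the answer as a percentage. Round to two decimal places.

6.89%

Growth factor = (165.5/103.8)^(1/7) = (1.594412)^(1/7) = 1.068914
Growth rate = 1.068914 − 1 = 0.068914 = 6.8914%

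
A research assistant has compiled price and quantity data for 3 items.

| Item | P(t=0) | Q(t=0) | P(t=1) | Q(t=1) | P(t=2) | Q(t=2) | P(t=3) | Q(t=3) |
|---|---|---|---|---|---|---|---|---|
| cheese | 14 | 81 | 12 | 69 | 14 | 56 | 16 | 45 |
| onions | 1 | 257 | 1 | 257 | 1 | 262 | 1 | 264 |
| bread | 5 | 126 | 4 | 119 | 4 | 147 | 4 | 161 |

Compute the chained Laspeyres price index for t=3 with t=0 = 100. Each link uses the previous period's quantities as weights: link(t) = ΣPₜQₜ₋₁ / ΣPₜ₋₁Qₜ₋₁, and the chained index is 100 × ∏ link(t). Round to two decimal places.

99.73

Link t=0→t=1:
ΣP(t=1)Q(t=0) = 12×81 + 1×257 + 4×126 = 972 + 257 + 504 = 1733
ΣP(t=0)Q(t=0) = 14×81 + 1×257 + 5×126 = 1134 + 257 + 630 = 2021
link = 1733/2021 = 0.857496
Link t=1→t=2:
ΣP(t=2)Q(t=1) = 14×69 + 1×257 + 4×119 = 966 + 257 + 476 = 1699
ΣP(t=1)Q(t=1) = 12×69 + 1×257 + 4×119 = 828 + 257 + 476 = 1561
link = 1699/1561 = 1.088405
Link t=2→t=3:
ΣP(t=3)Q(t=2) = 16×56 + 1×262 + 4×147 = 896 + 262 + 588 = 1746
ΣP(t=2)Q(t=2) = 14×56 + 1×262 + 4×147 = 784 + 262 + 588 = 1634
link = 1746/1634 = 1.068543
Chained index = 100 × 0.857496 × 1.088405 × 1.068543 = 99.7275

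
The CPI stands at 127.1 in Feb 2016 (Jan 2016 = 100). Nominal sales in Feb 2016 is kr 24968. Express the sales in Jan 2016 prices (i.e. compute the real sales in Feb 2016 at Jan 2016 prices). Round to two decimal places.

19644.37

Real = Nominal ÷ (Index/100) = 24968 ÷ (127.1/100)
     = 24968 ÷ 1.271 = 19644.3745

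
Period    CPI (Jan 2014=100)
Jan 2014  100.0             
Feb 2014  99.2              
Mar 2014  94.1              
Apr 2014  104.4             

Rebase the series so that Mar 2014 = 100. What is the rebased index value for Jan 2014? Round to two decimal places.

106.27

Rebased(Jan 2014) = 100.0 / 94.1 × 100 = 106.2699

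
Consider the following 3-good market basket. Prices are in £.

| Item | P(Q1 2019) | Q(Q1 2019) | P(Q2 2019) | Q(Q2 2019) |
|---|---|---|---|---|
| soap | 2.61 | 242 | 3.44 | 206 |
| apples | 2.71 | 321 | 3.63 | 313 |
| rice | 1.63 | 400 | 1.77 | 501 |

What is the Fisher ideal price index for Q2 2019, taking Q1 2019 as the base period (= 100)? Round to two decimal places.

124.83

Laspeyres component (base-period weights):
ΣP(Q2 2019)Q(Q1 2019) = 3.44×242 + 3.63×321 + 1.77×400 = 832.48 + 1165.23 + 708 = 2705.71
ΣP(Q1 2019)Q(Q1 2019) = 2.61×242 + 2.71×321 + 1.63×400 = 631.62 + 869.91 + 652 = 2153.53
L = 2705.71 / 2153.53 × 100 = 125.6407
Paasche component (current-period weights):
ΣP(Q2 2019)Q(Q2 2019) = 3.44×206 + 3.63×313 + 1.77×501 = 708.64 + 1136.19 + 886.77 = 2731.6
ΣP(Q1 2019)Q(Q2 2019) = 2.61×206 + 2.71×313 + 1.63×501 = 537.66 + 848.23 + 816.63 = 2202.52
P = 2731.6 / 2202.52 × 100 = 124.0216
Fisher = √(L × P) = √(125.6407 × 124.0216) = 124.8285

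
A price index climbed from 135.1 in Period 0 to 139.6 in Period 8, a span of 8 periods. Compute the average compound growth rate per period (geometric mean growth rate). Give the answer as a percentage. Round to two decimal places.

Growth factor = (139.6/135.1)^(1/8) = (1.033309)^(1/8) = 1.004104
Growth rate = 1.004104 − 1 = 0.004104 = 0.4104%

0.41%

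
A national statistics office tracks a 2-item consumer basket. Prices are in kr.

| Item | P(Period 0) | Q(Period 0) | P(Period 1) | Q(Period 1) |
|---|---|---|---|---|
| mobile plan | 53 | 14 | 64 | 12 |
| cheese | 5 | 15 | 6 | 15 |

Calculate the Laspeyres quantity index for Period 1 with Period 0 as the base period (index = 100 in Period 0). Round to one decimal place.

Laspeyres quantity index uses base-period prices as weights.
ΣP(Period 0)·Q(Period 1) = 53×12 + 5×15 = 636 + 75 = 711
ΣP(Period 0)·Q(Period 0) = 53×14 + 5×15 = 742 + 75 = 817
Index = 711 / 817 × 100 = 87.0257

87.0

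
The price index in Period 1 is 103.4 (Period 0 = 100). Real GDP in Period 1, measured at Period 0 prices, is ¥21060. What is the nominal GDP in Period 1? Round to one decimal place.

21776.0

Nominal = Real × (Index/100) = 21060 × (103.4/100)
        = 21060 × 1.034 = 21776.0400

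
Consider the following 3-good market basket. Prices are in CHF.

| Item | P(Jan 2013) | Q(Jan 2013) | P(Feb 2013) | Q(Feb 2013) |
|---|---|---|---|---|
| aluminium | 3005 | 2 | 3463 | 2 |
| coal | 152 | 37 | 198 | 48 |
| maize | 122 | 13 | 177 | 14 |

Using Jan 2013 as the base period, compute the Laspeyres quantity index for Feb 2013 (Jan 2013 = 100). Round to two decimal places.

Laspeyres quantity index uses base-period prices as weights.
ΣP(Jan 2013)·Q(Feb 2013) = 3005×2 + 152×48 + 122×14 = 6010 + 7296 + 1708 = 15014
ΣP(Jan 2013)·Q(Jan 2013) = 3005×2 + 152×37 + 122×13 = 6010 + 5624 + 1586 = 13220
Index = 15014 / 13220 × 100 = 113.5703

113.57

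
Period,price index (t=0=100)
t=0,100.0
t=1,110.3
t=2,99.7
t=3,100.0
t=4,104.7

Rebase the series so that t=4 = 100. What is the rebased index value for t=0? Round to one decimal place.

Rebased(t=0) = 100.0 / 104.7 × 100 = 95.5110

95.5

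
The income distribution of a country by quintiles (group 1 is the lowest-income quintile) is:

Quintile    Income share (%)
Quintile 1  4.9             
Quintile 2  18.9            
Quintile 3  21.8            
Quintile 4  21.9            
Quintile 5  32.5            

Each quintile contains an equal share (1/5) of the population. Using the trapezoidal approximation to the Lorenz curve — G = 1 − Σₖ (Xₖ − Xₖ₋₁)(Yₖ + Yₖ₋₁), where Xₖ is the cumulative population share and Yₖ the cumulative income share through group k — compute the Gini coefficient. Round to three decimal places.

0.233

Cumulative income shares Yₖ: 0.0490, 0.2380, 0.4560, 0.6750, 1.0000
Σ (Xₖ−Xₖ₋₁)(Yₖ+Yₖ₋₁) = (1/5)(0.0490+0.0000) + (1/5)(0.2380+0.0490) + (1/5)(0.4560+0.2380) + (1/5)(0.6750+0.4560) + (1/5)(1.0000+0.6750)
  = 0.0098 + 0.0574 + 0.1388 + 0.2262 + 0.3350 = 0.7672
G = 1 − 0.7672 = 0.2328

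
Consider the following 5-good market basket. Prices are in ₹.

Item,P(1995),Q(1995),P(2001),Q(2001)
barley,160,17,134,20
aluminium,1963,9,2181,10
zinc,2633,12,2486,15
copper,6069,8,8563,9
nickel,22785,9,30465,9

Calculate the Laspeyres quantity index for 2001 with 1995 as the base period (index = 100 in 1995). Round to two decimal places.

Laspeyres quantity index uses base-period prices as weights.
ΣP(1995)·Q(2001) = 160×20 + 1963×10 + 2633×15 + 6069×9 + 22785×9 = 3200 + 19630 + 39495 + 54621 + 205065 = 322011
ΣP(1995)·Q(1995) = 160×17 + 1963×9 + 2633×12 + 6069×8 + 22785×9 = 2720 + 17667 + 31596 + 48552 + 205065 = 305600
Index = 322011 / 305600 × 100 = 105.3701

105.37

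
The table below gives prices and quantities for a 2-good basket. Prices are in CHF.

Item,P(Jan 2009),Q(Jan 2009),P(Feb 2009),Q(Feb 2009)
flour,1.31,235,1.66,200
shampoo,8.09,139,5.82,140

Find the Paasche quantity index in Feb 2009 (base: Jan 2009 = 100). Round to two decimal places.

Paasche quantity index uses current-period prices as weights.
ΣP(Feb 2009)·Q(Feb 2009) = 1.66×200 + 5.82×140 = 332 + 814.8 = 1146.8
ΣP(Feb 2009)·Q(Jan 2009) = 1.66×235 + 5.82×139 = 390.1 + 808.98 = 1199.08
Index = 1146.8 / 1199.08 × 100 = 95.6400

95.64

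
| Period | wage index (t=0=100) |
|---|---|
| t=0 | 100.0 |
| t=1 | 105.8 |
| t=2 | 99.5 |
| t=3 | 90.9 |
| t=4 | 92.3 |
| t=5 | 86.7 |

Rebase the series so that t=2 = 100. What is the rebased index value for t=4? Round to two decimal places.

92.76

Rebased(t=4) = 92.3 / 99.5 × 100 = 92.7638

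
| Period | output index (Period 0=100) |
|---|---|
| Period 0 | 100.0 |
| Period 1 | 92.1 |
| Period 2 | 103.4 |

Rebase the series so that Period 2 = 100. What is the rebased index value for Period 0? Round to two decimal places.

96.71

Rebased(Period 0) = 100.0 / 103.4 × 100 = 96.7118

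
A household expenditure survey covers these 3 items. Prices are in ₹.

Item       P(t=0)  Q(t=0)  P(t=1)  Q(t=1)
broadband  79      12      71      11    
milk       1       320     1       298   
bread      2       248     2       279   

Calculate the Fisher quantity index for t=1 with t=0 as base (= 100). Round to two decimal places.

97.97

Laspeyres component (base-period weights):
ΣP(t=0)Q(t=1) = 79×11 + 1×298 + 2×279 = 869 + 298 + 558 = 1725
ΣP(t=0)Q(t=0) = 79×12 + 1×320 + 2×248 = 948 + 320 + 496 = 1764
L = 1725 / 1764 × 100 = 97.7891
Paasche component (current-period weights):
ΣP(t=1)Q(t=1) = 71×11 + 1×298 + 2×279 = 781 + 298 + 558 = 1637
ΣP(t=1)Q(t=0) = 71×12 + 1×320 + 2×248 = 852 + 320 + 496 = 1668
P = 1637 / 1668 × 100 = 98.1415
Fisher = √(L × P) = √(97.7891 × 98.1415) = 97.9651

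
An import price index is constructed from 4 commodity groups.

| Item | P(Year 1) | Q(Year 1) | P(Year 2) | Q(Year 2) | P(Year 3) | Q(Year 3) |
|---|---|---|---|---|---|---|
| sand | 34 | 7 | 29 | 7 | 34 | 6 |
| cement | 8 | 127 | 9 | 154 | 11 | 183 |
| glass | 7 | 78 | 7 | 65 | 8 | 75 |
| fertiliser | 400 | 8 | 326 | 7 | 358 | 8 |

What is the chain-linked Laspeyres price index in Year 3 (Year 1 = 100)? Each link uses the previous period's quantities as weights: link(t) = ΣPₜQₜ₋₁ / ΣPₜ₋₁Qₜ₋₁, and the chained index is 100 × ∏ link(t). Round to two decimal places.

Link Year 1→Year 2:
ΣP(Year 2)Q(Year 1) = 29×7 + 9×127 + 7×78 + 326×8 = 203 + 1143 + 546 + 2608 = 4500
ΣP(Year 1)Q(Year 1) = 34×7 + 8×127 + 7×78 + 400×8 = 238 + 1016 + 546 + 3200 = 5000
link = 4500/5000 = 0.900000
Link Year 2→Year 3:
ΣP(Year 3)Q(Year 2) = 34×7 + 11×154 + 8×65 + 358×7 = 238 + 1694 + 520 + 2506 = 4958
ΣP(Year 2)Q(Year 2) = 29×7 + 9×154 + 7×65 + 326×7 = 203 + 1386 + 455 + 2282 = 4326
link = 4958/4326 = 1.146093
Chained index = 100 × 0.900000 × 1.146093 = 103.1484

103.15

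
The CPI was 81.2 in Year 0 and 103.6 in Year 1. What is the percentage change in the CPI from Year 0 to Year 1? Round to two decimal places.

27.59%

Change = (103.6 − 81.2) / 81.2 × 100
       = 22.4 / 81.2 × 100 = 27.5862%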